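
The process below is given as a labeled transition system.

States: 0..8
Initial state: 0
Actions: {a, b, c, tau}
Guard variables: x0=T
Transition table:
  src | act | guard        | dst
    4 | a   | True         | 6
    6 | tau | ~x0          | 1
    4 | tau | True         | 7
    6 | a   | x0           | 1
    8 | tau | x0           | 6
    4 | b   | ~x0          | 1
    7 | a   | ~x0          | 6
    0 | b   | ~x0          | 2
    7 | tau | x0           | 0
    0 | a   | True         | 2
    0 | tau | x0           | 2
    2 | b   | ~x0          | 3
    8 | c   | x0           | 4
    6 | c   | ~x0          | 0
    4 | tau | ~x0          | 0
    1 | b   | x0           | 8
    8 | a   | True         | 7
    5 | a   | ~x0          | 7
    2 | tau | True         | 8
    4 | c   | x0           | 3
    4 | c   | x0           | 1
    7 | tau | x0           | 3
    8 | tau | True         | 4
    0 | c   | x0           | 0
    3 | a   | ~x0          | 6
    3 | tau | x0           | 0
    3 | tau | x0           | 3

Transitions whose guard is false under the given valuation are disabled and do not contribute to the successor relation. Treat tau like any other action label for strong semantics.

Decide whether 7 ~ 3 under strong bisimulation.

Refine partition for ~:
  P[0] = {{0,1,2,3,4,5,6,7,8}}
  P[1] = {{0,4,8},{1},{2,3,7},{5},{6}}
  P[2] = {{0},{1},{2},{3,7},{4},{5},{6},{8}}
Fixed point at round 3; 8 class(es).
[7]={3,7}  [3]={3,7}

Answer: BISIMILAR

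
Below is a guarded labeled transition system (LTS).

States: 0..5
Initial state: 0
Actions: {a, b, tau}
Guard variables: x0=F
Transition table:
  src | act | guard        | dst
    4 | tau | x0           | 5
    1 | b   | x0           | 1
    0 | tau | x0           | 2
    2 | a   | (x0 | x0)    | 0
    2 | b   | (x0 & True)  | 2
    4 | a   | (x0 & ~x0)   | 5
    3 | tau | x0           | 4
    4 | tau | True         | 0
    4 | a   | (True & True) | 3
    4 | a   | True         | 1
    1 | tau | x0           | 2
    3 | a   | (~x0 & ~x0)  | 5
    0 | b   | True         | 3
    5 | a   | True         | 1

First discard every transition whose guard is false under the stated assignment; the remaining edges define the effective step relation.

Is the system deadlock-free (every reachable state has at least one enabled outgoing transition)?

R = {0,1,3,5}
  0: b→3  [1 exit(s)]
  1: ∅  [deadlock]
  3: a→5  [1 exit(s)]
  5: a→1  [1 exit(s)]
witness 1: b·a·a

Answer: DEADLOCK at state 1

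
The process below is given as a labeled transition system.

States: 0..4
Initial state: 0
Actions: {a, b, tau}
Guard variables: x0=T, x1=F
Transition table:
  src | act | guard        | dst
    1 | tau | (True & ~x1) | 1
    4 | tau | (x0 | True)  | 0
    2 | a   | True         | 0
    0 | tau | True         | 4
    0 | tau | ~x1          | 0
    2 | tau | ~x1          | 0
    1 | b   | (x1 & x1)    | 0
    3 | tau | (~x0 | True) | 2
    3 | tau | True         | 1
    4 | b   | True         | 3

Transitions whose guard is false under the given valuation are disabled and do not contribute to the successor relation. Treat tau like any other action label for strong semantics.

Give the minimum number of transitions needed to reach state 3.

Breadth-first toward 3:
  L0 = {0}
  L1 = {4}
  L2 = {3}
first hit 3 at d=2 via tau·b

Answer: 2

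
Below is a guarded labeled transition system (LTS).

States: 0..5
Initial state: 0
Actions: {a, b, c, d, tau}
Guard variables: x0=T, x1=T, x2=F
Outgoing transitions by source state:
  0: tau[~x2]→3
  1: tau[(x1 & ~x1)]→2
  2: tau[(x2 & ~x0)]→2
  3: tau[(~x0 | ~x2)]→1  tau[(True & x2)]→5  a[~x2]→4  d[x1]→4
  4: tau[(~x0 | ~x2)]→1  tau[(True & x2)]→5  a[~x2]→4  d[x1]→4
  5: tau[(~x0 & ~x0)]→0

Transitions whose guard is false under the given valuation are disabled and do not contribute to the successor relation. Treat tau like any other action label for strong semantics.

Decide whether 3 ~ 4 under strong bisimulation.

Answer: BISIMILAR

Working:
Refine partition for ~:
  round 0: {{0,1,2,3,4,5}}
  round 1: {{0},{1,2,5},{3,4}}
3 equivalence class(es) (converged in 2)
class of 3: {3,4}; class of 4: {3,4}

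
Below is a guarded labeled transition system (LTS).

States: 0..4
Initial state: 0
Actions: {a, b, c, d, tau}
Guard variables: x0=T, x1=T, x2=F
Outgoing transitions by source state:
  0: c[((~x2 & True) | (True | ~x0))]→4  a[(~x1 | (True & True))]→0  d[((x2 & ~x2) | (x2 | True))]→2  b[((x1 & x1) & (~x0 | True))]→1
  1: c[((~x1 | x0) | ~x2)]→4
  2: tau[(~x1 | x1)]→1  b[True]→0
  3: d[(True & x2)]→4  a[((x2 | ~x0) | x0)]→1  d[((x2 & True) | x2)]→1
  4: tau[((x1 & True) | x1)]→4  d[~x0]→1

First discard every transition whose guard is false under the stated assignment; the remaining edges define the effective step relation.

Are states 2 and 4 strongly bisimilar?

Refine partition for ~:
  P[0] = {{0,1,2,3,4}}
  P[1] = {{0},{1},{2},{3},{4}}
stable after 2 split(s): 5 block(s)
2∈{2}, 4∈{4}

Answer: NOT BISIMILAR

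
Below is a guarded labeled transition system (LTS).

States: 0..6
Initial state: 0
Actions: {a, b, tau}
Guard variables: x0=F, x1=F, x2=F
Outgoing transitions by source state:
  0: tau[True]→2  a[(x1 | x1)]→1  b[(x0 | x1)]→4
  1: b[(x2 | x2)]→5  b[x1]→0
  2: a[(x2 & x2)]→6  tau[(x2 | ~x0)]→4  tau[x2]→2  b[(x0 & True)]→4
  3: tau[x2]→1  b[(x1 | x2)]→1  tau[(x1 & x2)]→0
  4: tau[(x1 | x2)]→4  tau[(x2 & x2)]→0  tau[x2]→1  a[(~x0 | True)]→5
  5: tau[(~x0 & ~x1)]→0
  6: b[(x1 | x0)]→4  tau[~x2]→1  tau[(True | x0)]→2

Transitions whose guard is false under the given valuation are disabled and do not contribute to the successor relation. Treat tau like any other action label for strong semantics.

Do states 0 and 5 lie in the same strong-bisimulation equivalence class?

Refine partition for ~:
  π0 = {{0,1,2,3,4,5,6}}
  π1 = {{0,2,5,6},{1,3},{4}}
  π2 = {{0,5},{1,3},{2},{4},{6}}
  π3 = {{0},{1,3},{2},{4},{5},{6}}
6 equivalence class(es) (converged in 4)
class of 0: {0}; class of 5: {5}

Answer: NOT BISIMILAR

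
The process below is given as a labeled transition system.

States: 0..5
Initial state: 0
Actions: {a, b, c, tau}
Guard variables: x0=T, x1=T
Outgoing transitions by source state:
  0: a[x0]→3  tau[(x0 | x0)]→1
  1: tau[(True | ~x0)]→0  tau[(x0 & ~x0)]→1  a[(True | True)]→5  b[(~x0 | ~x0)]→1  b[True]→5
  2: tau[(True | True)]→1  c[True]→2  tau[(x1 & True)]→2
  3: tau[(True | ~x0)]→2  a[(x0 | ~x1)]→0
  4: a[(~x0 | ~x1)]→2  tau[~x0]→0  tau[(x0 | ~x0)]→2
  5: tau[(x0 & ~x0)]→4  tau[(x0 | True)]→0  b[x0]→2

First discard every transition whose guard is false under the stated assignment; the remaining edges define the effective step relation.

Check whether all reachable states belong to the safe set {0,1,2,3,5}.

Safe = {0,1,2,3,5}
Reach set: {0,1,2,3,5}
  0: ✓
  1: ✓
  2: ✓
  3: ✓
  5: ✓

Answer: INVARIANT HOLDS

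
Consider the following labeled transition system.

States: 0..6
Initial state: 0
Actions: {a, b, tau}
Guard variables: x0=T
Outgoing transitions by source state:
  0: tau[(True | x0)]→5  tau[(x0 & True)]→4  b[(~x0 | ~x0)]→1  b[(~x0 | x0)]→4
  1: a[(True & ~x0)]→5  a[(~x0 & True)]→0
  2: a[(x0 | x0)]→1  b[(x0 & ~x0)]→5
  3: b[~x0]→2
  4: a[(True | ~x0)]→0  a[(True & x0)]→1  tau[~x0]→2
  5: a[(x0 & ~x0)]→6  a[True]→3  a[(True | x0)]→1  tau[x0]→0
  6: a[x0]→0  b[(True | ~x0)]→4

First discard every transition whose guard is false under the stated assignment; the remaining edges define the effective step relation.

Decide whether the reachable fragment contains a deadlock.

Answer: DEADLOCK at state 1

Trace:
Reachable = {0,1,3,4,5}
  0: b→4  tau→4  tau→5  [3 out]
  1: ∅  [deadlock]
  3: ∅  [deadlock]
  4: a→0  a→1  [2 out]
  5: a→1  a→3  tau→0  [3 out]
Path to 1: tau·a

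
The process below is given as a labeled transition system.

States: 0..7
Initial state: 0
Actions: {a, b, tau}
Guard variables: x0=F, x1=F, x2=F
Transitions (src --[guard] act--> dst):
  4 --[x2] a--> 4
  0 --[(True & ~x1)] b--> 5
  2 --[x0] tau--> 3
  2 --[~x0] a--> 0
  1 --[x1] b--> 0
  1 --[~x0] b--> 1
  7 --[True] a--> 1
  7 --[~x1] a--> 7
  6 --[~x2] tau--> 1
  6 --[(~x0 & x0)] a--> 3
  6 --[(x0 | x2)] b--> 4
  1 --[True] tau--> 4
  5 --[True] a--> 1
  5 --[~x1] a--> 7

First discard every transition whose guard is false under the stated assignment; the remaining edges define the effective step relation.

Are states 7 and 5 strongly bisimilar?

Compute ~ classes (split until stable):
  round 0: {{0,1,2,3,4,5,6,7}}
  round 1: {{0},{1},{2,5,7},{3,4},{6}}
  round 2: {{0},{1},{2},{3,4},{5,7},{6}}
Fixed point at round 3; 6 class(es).
7∈{5,7}, 5∈{5,7}

Answer: BISIMILAR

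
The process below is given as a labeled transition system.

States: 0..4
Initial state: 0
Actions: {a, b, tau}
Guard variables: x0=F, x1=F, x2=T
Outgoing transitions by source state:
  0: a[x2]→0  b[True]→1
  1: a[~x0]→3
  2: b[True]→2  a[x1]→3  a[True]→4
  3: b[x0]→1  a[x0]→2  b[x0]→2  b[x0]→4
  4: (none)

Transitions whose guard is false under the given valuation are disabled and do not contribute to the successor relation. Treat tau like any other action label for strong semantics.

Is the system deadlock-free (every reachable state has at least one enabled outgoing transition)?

Reach set: {0,1,3}
  0: a→0  b→1  [deg 2]
  1: a→3  [deg 1]
  3: ∅  [no exit]
trace reaching 3: b·a

Answer: DEADLOCK at state 3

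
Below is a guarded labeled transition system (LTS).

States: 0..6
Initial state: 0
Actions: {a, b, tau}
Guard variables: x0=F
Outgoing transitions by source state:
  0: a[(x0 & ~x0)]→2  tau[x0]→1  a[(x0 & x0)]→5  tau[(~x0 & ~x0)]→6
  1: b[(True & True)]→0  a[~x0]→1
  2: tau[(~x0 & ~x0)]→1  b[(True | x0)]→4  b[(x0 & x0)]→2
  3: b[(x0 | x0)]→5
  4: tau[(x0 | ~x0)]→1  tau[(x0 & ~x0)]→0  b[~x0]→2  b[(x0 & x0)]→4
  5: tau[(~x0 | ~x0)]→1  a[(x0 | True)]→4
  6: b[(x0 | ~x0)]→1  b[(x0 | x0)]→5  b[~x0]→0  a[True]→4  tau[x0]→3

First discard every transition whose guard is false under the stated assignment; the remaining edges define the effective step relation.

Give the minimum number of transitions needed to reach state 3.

Breadth-first toward 3:
  Layer 0: {0}
  Layer 1: {6}
  Layer 2: {1,4}
  Layer 3: {2}
3 never appears.

Answer: UNREACHABLE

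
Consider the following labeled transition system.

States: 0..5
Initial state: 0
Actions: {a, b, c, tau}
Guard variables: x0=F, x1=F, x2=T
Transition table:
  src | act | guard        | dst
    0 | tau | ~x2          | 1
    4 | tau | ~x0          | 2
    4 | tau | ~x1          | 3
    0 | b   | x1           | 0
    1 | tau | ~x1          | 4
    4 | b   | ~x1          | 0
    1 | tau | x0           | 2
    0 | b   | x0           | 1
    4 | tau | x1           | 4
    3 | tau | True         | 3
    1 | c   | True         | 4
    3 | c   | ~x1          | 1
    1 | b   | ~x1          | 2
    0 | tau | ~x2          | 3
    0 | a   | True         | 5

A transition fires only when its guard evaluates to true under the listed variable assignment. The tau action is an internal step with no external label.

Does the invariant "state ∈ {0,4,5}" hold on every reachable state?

Inv-set: {0,4,5}
Reach set: {0,5}
  0: safe
  5: safe

Answer: INVARIANT HOLDS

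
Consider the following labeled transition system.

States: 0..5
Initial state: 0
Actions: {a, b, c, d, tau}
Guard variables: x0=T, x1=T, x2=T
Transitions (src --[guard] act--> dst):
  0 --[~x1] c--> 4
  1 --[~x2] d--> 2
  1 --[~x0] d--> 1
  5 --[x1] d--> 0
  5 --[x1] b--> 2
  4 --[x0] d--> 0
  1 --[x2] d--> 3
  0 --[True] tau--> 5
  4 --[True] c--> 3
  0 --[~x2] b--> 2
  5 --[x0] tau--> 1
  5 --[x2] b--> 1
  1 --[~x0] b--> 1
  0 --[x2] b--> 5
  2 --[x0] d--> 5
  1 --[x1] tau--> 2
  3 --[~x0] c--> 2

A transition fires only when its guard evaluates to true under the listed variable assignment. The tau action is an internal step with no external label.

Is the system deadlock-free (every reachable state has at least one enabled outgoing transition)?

Answer: DEADLOCK at state 3

Working:
Reachable = {0,1,2,3,5}
  0: b→5  tau→5  [2 out]
  1: d→3  tau→2  [2 out]
  2: d→5  [1 out]
  3: ∅  [STUCK]
  5: b→1  b→2  d→0  tau→1  [4 out]
trace reaching 3: tau·b·d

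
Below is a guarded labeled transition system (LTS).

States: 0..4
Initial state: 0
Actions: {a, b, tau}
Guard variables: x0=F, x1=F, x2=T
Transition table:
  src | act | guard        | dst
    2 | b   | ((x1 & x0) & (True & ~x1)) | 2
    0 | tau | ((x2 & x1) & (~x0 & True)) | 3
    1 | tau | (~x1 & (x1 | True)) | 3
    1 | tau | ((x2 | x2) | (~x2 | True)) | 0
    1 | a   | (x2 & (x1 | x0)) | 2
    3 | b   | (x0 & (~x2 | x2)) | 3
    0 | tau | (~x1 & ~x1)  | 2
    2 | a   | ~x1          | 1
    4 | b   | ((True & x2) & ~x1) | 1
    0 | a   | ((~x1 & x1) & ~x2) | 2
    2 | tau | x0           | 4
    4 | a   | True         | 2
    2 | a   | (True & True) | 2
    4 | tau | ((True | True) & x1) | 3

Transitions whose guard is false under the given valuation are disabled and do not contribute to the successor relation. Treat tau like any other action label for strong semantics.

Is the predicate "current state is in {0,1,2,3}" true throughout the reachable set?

Answer: INVARIANT HOLDS

Analysis:
Safe = {0,1,2,3}
Reach set: {0,1,2,3}
  0: safe
  1: safe
  2: safe
  3: safe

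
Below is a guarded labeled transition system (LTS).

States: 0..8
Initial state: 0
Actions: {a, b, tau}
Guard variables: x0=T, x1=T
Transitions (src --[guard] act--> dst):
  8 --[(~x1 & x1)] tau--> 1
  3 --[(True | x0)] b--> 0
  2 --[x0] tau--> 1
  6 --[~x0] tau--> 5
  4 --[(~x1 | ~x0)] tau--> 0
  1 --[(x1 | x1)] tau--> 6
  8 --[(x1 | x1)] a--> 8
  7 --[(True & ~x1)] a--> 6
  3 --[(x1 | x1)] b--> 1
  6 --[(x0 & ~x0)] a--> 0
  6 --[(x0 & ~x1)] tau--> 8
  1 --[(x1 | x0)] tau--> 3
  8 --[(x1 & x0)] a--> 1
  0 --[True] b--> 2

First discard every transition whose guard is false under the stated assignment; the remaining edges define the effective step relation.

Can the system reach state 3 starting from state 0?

After dropping false guards: 8 live edges.
Layer 0: {0}
Layer 1: {2}  cumulative {0,2}
Layer 2: {1}  cumulative {0,1,2}
Layer 3: {3,6}  cumulative {0,1,2,3,6}
Reachable = {0,1,2,3,6}
trace reaching 3: b·tau·tau

Answer: REACHABLE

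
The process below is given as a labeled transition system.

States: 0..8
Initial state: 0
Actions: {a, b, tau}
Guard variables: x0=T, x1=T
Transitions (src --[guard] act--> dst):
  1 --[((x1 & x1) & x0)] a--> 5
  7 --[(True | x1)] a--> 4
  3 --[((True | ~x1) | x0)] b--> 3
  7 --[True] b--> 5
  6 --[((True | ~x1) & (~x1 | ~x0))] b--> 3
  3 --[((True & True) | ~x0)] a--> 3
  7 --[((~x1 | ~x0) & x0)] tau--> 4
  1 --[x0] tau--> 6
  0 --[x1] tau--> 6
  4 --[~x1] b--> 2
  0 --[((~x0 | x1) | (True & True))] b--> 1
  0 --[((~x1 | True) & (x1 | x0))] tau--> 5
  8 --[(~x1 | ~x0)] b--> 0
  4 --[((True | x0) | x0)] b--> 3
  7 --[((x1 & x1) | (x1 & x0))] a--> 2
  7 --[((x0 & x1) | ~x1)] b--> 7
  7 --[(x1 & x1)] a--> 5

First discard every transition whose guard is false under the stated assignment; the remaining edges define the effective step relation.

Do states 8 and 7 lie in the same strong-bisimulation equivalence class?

Answer: NOT BISIMILAR

Working:
Compute ~ classes (split until stable):
  round 0: {{0,1,2,3,4,5,6,7,8}}
  round 1: {{0},{1},{2,5,6,8},{3,7},{4}}
  round 2: {{0},{1},{2,5,6,8},{3},{4},{7}}
6 equivalence class(es) (converged in 3)
class of 8: {2,5,6,8}; class of 7: {7}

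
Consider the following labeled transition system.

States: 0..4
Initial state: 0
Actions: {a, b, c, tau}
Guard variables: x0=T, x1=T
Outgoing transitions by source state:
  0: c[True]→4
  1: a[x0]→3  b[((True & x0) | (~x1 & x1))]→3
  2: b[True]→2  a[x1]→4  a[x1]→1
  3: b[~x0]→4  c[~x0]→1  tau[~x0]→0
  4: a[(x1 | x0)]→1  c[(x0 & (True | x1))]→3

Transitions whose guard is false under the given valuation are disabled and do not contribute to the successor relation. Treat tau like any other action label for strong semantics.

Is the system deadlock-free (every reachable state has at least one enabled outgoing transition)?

Answer: DEADLOCK at state 3

Trace:
Reachable = {0,1,3,4}
  0: c→4  [1 exit(s)]
  1: a→3  b→3  [2 exit(s)]
  3: ∅  [no exit]
  4: a→1  c→3  [2 exit(s)]
trace reaching 3: c·c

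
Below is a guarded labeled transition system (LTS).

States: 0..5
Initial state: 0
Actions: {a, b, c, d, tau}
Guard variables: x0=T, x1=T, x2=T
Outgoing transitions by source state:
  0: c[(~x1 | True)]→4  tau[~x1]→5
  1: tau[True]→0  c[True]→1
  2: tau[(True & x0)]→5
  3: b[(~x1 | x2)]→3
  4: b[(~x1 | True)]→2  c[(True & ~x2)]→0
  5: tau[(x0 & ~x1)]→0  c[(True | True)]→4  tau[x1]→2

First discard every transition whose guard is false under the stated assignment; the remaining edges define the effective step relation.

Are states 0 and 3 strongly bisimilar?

Answer: NOT BISIMILAR

Analysis:
Bisimulation quotient by refinement:
  π0 = {{0,1,2,3,4,5}}
  π1 = {{0},{1,5},{2},{3,4}}
  π2 = {{0},{1},{2},{3},{4},{5}}
Fixed point at round 3; 6 class(es).
[0]={0}  [3]={3}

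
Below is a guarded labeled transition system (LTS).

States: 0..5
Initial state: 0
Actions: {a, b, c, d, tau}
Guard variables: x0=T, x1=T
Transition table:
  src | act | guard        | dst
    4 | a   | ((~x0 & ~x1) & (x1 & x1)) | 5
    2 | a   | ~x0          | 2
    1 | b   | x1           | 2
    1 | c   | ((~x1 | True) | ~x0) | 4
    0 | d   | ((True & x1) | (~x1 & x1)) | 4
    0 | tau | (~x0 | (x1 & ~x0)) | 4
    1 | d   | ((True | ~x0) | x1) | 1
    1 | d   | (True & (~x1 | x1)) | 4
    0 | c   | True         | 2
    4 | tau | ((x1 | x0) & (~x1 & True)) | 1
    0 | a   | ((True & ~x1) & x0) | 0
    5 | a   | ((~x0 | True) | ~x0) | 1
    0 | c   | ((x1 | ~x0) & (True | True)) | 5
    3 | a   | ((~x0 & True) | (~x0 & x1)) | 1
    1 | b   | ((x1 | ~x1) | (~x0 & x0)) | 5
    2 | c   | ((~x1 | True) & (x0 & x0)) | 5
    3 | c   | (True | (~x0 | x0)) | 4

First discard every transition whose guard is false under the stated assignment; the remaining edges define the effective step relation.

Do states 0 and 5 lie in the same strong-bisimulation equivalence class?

Compute ~ classes (split until stable):
  P[0] = {{0,1,2,3,4,5}}
  P[1] = {{0},{1},{2,3},{4},{5}}
  P[2] = {{0},{1},{2},{3},{4},{5}}
stable after 3 split(s): 6 block(s)
class of 0: {0}; class of 5: {5}

Answer: NOT BISIMILAR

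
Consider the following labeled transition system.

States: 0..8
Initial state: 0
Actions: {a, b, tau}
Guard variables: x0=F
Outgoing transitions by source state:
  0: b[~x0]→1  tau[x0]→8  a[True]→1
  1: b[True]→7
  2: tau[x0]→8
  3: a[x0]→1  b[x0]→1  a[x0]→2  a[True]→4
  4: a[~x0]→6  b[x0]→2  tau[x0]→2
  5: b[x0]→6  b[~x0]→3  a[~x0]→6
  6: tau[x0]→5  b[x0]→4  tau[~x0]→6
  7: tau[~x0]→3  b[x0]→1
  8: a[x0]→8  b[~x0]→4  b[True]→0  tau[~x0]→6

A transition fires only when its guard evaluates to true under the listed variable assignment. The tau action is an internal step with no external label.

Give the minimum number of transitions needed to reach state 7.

Layered search for 7:
  depth 0: {0}
  depth 1: {1}
  depth 2: {7}
first hit 7 at d=2 via a·b

Answer: 2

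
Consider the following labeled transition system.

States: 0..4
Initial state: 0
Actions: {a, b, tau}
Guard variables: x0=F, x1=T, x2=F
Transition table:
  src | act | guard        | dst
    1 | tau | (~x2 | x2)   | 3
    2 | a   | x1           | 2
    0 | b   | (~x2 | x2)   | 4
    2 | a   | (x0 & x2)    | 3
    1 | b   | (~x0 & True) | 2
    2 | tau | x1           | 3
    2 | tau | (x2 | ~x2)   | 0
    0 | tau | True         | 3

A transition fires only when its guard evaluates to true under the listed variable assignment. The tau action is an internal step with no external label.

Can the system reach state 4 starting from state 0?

Answer: REACHABLE

Analysis:
7 transition(s) survive guard evaluation.
L0 = {0}
L1 = {3,4}  total {0,3,4}
Reachable = {0,3,4}
Path to 4: b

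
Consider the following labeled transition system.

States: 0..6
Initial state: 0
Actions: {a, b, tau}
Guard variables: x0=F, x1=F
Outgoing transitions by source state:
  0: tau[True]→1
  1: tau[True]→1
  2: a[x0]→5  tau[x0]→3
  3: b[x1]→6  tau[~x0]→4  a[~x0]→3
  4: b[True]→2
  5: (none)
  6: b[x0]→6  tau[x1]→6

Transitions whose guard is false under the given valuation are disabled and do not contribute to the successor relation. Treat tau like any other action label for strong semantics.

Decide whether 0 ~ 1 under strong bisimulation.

Answer: BISIMILAR

Trace:
Compute ~ classes (split until stable):
  P[0] = {{0,1,2,3,4,5,6}}
  P[1] = {{0,1},{2,5,6},{3},{4}}
Fixed point at round 2; 4 class(es).
0∈{0,1}, 1∈{0,1}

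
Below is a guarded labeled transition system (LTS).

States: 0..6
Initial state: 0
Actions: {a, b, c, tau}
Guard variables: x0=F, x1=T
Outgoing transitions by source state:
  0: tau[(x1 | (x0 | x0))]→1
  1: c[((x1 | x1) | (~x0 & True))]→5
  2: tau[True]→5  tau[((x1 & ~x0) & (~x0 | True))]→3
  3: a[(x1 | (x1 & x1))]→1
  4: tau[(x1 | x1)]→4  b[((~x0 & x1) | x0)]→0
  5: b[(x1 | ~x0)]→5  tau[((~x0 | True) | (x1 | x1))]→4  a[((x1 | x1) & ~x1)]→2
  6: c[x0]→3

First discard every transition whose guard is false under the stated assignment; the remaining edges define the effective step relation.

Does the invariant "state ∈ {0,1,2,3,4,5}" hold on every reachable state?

Answer: INVARIANT HOLDS

Trace:
Inv-set: {0,1,2,3,4,5}
R = {0,1,4,5}
  0: safe
  1: safe
  4: safe
  5: safe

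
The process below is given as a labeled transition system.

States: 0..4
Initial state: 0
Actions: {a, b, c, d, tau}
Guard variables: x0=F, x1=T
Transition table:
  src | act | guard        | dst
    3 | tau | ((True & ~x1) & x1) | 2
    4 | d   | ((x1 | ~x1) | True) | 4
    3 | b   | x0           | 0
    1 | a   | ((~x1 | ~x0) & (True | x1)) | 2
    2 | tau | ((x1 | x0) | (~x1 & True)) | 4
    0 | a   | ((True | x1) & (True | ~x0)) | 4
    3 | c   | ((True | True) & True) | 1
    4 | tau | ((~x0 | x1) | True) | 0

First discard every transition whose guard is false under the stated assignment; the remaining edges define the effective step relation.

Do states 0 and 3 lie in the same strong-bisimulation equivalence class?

Refine partition for ~:
  P[0] = {{0,1,2,3,4}}
  P[1] = {{0,1},{2},{3},{4}}
  P[2] = {{0},{1},{2},{3},{4}}
5 equivalence class(es) (converged in 3)
0∈{0}, 3∈{3}

Answer: NOT BISIMILAR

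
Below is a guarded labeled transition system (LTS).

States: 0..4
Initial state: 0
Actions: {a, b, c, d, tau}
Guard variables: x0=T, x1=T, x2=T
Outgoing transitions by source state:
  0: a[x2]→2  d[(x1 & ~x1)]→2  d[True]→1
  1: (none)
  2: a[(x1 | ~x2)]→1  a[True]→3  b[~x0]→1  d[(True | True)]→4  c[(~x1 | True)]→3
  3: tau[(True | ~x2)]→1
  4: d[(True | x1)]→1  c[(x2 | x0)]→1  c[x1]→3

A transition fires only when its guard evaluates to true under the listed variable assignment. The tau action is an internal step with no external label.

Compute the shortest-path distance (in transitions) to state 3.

BFS to 3:
  depth 0: {0}
  depth 1: {1,2}
  depth 2: {3,4}
3 enters at depth 2; path a·a

Answer: 2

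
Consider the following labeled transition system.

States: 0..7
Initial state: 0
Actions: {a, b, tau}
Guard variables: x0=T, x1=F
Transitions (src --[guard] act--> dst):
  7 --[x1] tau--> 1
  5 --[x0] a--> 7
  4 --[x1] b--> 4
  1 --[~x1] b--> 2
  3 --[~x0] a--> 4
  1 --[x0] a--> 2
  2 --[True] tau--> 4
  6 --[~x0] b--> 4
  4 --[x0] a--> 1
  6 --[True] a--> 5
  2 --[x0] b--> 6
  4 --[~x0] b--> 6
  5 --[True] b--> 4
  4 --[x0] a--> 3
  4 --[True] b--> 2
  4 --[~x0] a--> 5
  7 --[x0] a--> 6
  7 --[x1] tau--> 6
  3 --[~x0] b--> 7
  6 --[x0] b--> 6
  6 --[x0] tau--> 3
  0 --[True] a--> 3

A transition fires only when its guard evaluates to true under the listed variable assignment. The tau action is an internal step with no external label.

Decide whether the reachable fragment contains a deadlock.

Answer: DEADLOCK at state 3

Analysis:
Reach set: {0,3}
  0: a→3  [1 out]
  3: ∅  [deadlock]
witness 3: a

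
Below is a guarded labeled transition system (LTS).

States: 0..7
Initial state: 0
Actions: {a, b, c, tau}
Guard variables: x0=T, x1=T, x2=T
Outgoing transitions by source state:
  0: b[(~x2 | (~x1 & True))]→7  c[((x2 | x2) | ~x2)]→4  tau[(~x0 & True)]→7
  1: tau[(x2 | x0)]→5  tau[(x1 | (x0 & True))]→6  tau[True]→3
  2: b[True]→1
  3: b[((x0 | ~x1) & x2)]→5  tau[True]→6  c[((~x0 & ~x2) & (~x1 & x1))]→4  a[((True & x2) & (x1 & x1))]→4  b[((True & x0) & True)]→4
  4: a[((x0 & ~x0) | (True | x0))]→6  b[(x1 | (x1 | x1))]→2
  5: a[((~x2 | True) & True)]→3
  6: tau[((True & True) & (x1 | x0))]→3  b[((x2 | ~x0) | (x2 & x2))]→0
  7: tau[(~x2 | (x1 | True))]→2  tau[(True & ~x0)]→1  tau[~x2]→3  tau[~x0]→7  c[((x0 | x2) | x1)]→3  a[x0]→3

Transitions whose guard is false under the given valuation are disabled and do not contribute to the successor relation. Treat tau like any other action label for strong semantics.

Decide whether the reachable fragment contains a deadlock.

R = {0,1,2,3,4,5,6}
  0: c→4  [1 exit(s)]
  1: tau→3  tau→5  tau→6  [3 exit(s)]
  2: b→1  [1 exit(s)]
  3: a→4  b→4  b→5  tau→6  [4 exit(s)]
  4: a→6  b→2  [2 exit(s)]
  5: a→3  [1 exit(s)]
  6: b→0  tau→3  [2 exit(s)]

Answer: DEADLOCK-FREE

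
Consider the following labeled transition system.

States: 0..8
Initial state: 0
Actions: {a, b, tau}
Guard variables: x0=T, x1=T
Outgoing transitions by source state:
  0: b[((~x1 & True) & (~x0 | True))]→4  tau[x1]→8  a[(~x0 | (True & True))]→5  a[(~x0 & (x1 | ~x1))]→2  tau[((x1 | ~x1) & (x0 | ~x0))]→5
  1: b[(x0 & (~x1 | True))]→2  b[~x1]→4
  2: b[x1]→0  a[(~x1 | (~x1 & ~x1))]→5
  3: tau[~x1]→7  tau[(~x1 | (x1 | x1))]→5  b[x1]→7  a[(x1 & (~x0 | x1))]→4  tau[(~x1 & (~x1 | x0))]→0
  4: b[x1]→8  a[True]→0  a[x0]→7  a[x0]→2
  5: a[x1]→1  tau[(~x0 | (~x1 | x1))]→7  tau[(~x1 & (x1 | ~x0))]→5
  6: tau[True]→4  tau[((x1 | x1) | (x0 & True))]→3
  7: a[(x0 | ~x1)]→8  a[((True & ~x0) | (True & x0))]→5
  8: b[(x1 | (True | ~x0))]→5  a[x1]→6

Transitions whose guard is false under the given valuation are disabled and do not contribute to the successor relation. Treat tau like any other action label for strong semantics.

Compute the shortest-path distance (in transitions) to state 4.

Answer: 3

Trace:
Layered search for 4:
  depth 0: {0}
  depth 1: {5,8}
  depth 2: {1,6,7}
  depth 3: {2,3,4}
depth(4)=3, e.g. tau·a·tau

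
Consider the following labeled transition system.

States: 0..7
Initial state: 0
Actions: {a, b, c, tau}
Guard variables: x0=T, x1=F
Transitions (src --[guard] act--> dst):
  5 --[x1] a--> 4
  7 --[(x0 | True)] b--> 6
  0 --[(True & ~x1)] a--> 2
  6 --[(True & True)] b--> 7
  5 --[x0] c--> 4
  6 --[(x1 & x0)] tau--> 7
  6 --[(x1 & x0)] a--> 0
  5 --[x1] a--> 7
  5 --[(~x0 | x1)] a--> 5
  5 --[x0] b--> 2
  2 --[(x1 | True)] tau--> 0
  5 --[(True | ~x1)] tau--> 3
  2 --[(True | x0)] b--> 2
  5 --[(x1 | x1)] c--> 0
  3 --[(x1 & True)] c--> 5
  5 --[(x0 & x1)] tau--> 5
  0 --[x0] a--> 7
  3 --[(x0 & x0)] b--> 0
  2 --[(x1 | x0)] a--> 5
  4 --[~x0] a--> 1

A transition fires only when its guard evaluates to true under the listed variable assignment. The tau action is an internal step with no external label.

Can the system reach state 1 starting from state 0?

Answer: UNREACHABLE

Analysis:
11 transition(s) survive guard evaluation.
depth 0: {0}
depth 1: {2,7}  cumulative {0,2,7}
depth 2: {5,6}  cumulative {0,2,5,6,7}
depth 3: {3,4}  cumulative {0,2,3,4,5,6,7}
Reach set: {0,2,3,4,5,6,7}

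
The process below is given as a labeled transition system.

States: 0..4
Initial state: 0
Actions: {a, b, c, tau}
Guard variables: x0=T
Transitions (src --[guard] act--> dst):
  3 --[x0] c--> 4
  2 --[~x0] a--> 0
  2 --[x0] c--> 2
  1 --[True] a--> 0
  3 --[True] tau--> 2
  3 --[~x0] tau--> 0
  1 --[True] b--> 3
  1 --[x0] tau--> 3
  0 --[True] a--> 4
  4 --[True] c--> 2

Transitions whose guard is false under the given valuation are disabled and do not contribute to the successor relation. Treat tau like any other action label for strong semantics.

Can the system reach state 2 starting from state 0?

8 transition(s) survive guard evaluation.
L0 = {0}
L1 = {4}  cumulative {0,4}
L2 = {2}  cumulative {0,2,4}
Reach set: {0,2,4}
Path to 2: a·c

Answer: REACHABLE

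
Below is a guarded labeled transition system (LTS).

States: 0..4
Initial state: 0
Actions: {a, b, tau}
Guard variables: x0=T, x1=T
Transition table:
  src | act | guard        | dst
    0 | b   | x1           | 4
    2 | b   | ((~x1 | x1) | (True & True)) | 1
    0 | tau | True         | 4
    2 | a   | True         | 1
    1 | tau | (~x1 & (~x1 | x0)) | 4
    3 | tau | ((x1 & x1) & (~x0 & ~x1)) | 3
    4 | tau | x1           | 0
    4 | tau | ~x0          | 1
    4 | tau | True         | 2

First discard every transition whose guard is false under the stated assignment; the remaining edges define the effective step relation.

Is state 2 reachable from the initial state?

Guard filter leaves 6 enabled edge(s).
L0 = {0}
L1 = {4}  now seen {0,4}
L2 = {2}  now seen {0,2,4}
L3 = {1}  now seen {0,1,2,4}
Reachable = {0,1,2,4}
trace reaching 2: b·tau

Answer: REACHABLE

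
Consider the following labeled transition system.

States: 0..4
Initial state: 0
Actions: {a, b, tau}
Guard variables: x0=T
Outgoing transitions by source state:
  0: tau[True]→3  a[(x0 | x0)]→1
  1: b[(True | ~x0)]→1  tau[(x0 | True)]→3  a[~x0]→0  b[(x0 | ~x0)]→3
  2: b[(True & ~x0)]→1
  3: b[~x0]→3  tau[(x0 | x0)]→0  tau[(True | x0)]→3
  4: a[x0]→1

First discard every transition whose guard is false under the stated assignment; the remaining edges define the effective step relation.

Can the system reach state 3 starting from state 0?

Answer: REACHABLE

Analysis:
8 transition(s) survive guard evaluation.
Layer 0: {0}
Layer 1: {1,3}  now seen {0,1,3}
Reachable = {0,1,3}
Path to 3: tau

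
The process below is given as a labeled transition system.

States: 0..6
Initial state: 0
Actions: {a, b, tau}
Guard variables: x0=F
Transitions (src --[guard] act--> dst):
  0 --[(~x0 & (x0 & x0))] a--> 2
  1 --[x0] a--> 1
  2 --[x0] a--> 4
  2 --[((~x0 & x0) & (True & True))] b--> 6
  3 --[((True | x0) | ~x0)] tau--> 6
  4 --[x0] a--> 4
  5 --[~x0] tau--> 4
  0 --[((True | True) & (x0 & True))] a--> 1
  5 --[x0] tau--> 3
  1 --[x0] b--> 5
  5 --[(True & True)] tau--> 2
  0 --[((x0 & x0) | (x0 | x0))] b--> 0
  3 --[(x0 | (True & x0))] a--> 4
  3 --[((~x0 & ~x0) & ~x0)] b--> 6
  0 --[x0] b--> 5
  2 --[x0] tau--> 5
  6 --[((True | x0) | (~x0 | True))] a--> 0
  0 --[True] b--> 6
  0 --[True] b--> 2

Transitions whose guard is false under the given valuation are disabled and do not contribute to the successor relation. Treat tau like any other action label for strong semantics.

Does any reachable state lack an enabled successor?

Answer: DEADLOCK at state 2

Trace:
Reachable = {0,2,6}
  0: b→2  b→6  [2 out]
  2: ∅  [no exit]
  6: a→0  [1 out]
trace reaching 2: b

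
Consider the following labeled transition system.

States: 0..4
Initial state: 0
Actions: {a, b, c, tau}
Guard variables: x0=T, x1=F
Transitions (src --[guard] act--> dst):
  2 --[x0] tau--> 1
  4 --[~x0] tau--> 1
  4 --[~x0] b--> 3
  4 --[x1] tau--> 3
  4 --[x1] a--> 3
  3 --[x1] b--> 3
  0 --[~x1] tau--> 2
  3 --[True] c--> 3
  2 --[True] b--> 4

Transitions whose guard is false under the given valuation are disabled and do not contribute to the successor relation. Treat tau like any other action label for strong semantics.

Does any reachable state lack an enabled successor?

Reach set: {0,1,2,4}
  0: tau→2  [1 out]
  1: ∅  [no exit]
  2: b→4  tau→1  [2 out]
  4: ∅  [no exit]
witness 1: tau·tau

Answer: DEADLOCK at state 1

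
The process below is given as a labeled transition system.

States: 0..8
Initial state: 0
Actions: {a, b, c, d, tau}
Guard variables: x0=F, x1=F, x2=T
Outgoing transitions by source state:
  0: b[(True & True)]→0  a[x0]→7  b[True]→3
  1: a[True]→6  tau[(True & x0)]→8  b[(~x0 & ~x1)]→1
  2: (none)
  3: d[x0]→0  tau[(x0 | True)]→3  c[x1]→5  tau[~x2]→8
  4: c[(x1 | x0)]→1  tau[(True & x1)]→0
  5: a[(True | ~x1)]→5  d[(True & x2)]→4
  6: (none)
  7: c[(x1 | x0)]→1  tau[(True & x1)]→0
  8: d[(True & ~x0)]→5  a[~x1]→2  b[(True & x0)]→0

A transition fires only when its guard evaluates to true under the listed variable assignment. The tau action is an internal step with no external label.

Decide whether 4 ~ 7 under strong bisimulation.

Answer: BISIMILAR

Analysis:
Bisimulation quotient by refinement:
  P[0] = {{0,1,2,3,4,5,6,7,8}}
  P[1] = {{0},{1},{2,4,6,7},{3},{5,8}}
  P[2] = {{0},{1},{2,4,6,7},{3},{5},{8}}
Fixed point at round 3; 6 class(es).
class of 4: {2,4,6,7}; class of 7: {2,4,6,7}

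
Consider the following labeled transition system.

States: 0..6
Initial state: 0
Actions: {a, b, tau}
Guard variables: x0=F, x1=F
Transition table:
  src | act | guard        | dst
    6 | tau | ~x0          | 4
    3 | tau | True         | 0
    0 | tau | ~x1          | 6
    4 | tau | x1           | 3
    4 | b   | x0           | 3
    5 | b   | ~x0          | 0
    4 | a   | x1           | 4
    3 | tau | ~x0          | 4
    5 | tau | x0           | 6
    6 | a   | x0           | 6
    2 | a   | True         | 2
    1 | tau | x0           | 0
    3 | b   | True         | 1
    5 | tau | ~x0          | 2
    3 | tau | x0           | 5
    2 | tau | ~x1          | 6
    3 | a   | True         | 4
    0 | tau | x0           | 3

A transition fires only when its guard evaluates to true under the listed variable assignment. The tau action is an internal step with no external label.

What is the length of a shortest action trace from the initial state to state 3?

Layered search for 3:
  L0 = {0}
  L1 = {6}
  L2 = {4}
3 never appears.

Answer: UNREACHABLE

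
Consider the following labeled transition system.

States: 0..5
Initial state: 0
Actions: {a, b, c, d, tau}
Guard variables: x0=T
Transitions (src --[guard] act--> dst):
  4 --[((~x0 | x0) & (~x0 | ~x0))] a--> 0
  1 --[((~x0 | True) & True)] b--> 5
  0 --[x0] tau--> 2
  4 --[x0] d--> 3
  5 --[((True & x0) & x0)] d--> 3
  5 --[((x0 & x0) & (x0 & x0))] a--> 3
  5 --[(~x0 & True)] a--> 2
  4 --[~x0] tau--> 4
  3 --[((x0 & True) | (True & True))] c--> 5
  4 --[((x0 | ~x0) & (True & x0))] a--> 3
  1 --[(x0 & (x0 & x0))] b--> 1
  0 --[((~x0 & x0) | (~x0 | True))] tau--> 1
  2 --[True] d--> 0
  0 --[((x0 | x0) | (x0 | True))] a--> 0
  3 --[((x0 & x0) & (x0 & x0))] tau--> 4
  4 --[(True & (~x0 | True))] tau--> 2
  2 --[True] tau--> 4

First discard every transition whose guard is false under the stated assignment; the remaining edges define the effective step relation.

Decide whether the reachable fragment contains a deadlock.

Answer: DEADLOCK-FREE

Analysis:
Reach set: {0,1,2,3,4,5}
  0: a→0  tau→1  tau→2  [3 exit(s)]
  1: b→1  b→5  [2 exit(s)]
  2: d→0  tau→4  [2 exit(s)]
  3: c→5  tau→4  [2 exit(s)]
  4: a→3  d→3  tau→2  [3 exit(s)]
  5: a→3  d→3  [2 exit(s)]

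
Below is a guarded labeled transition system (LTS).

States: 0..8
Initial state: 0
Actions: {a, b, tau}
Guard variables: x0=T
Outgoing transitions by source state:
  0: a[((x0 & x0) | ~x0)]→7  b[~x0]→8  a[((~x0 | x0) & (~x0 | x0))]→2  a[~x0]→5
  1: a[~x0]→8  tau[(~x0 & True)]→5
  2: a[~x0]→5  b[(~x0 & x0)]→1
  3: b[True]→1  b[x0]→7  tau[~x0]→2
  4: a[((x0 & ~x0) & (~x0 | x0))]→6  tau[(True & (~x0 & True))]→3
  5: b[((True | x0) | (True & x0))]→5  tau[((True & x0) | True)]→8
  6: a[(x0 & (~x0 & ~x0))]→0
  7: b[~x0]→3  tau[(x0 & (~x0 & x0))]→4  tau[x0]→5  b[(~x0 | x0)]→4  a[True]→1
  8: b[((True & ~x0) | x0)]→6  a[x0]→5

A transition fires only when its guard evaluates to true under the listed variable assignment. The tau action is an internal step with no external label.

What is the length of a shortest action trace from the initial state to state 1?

Answer: 2

Analysis:
BFS to 1:
  Layer 0: {0}
  Layer 1: {2,7}
  Layer 2: {1,4,5}
depth(1)=2, e.g. a·a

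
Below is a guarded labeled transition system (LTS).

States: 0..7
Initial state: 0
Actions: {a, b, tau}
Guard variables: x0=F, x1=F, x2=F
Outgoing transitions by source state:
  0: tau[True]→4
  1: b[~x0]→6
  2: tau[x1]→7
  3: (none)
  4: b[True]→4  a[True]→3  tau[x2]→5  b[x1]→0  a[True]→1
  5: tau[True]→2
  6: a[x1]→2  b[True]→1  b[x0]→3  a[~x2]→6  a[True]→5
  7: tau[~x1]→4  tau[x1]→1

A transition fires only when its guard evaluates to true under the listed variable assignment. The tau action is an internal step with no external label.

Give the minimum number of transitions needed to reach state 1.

Layered search for 1:
  Layer 0: {0}
  Layer 1: {4}
  Layer 2: {1,3}
1 enters at depth 2; path tau·a

Answer: 2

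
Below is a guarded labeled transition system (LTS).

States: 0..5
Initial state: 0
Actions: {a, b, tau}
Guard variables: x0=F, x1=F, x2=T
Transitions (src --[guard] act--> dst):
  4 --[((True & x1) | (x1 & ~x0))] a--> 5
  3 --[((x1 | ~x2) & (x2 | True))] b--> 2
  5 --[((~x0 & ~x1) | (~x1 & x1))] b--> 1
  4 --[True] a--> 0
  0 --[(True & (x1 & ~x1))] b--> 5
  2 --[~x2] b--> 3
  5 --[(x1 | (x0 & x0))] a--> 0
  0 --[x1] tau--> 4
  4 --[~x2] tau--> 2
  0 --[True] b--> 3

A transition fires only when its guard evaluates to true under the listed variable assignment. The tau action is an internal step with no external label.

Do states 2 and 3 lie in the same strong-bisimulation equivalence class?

Answer: BISIMILAR

Analysis:
Compute ~ classes (split until stable):
  round 0: {{0,1,2,3,4,5}}
  round 1: {{0,5},{1,2,3},{4}}
3 equivalence class(es) (converged in 2)
class of 2: {1,2,3}; class of 3: {1,2,3}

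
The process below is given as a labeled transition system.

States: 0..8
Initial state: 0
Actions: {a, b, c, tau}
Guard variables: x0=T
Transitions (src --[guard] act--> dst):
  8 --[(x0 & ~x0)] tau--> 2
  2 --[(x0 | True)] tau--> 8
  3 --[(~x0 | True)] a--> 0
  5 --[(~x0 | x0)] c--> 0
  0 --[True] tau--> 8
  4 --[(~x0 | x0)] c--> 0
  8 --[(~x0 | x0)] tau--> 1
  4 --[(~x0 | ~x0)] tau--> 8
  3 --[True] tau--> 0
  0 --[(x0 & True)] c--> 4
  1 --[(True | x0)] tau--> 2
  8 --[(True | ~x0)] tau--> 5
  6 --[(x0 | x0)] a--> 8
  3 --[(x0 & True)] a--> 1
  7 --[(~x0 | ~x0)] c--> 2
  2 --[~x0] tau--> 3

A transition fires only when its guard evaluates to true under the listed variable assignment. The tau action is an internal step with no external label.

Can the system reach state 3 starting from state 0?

12 transition(s) survive guard evaluation.
L0 = {0}
L1 = {4,8}  cumulative {0,4,8}
L2 = {1,5}  cumulative {0,1,4,5,8}
L3 = {2}  cumulative {0,1,2,4,5,8}
Reach set: {0,1,2,4,5,8}

Answer: UNREACHABLE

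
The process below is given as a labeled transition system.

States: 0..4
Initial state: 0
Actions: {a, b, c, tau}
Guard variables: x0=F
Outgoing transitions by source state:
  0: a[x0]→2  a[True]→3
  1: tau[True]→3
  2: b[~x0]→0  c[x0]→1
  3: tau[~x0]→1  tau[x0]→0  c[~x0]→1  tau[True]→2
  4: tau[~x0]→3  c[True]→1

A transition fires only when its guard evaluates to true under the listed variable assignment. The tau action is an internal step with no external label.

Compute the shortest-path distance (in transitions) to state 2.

Answer: 2

Trace:
BFS to 2:
  depth 0: {0}
  depth 1: {3}
  depth 2: {1,2}
first hit 2 at d=2 via a·tau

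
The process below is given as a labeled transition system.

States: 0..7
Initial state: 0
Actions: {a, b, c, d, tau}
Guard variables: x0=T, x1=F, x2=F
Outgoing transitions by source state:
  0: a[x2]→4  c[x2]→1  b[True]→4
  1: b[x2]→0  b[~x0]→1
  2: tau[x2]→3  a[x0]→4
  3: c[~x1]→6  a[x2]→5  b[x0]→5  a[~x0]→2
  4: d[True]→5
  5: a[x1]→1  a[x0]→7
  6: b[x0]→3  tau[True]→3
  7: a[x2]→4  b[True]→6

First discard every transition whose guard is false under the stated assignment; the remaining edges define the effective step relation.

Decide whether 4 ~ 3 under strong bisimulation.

Compute ~ classes (split until stable):
  round 0: {{0,1,2,3,4,5,6,7}}
  round 1: {{0,7},{1},{2,5},{3},{4},{6}}
  round 2: {{0},{1},{2},{3},{4},{5},{6},{7}}
Fixed point at round 3; 8 class(es).
[4]={4}  [3]={3}

Answer: NOT BISIMILAR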